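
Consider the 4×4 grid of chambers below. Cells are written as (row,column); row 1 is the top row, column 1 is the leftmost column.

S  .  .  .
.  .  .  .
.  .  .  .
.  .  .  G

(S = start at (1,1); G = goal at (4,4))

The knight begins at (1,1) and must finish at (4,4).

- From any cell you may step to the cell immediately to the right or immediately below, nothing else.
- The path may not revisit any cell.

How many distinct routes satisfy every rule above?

A right/down-only route from (1,1) to (4,4) makes exactly 3 down-moves and 3 right-moves in some order.
With no other constraints that would be C(6,3) = 20 routes.
That gives 20 routes.

20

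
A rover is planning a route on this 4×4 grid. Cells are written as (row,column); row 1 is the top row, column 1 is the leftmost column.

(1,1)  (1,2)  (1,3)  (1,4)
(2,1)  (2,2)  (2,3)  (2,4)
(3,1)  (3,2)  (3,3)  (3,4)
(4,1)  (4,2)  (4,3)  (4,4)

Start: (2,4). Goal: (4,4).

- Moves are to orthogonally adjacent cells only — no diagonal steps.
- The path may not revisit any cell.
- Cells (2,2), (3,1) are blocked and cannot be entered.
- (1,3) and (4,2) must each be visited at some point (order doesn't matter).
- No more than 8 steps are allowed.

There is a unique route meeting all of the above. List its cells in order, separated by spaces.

(2,4) (1,4) (1,3) (2,3) (3,3) (3,2) (4,2) (4,3) (4,4)

The 8-move cap with required stops at (1,3), (4,2) leaves no slack for detours.
Route from (2,4): up 1 to (1,4), left 1 to (1,3), down 2 to (3,3), left 1 to (3,2), down 1 to (4,2), right 2 to (4,4) — 8 moves in all.
Check: all required cells visited; 8 ≤ 8 moves.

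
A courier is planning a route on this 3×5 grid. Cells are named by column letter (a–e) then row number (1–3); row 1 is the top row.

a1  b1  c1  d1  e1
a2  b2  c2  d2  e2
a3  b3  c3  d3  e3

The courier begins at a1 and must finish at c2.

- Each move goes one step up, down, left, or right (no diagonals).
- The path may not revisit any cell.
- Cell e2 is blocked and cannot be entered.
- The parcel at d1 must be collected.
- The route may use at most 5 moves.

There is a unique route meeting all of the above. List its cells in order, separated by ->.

The 5-move cap with required stops at d1 leaves no slack for detours.
Route from a1: 3× right (reaching d1), down to d2, left to c2 — 5 moves in all.
Check: all required cells visited; 5 ≤ 5 moves.

a1 -> b1 -> c1 -> d1 -> d2 -> c2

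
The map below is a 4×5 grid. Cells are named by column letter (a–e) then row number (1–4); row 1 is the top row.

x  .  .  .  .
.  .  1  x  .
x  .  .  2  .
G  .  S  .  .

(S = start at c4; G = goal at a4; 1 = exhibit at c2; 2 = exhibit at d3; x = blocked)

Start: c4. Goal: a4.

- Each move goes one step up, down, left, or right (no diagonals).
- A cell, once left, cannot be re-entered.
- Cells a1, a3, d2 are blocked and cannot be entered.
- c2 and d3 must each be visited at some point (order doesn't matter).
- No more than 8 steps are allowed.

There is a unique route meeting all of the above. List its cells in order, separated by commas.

The 8-move cap with required stops at c2, d3 leaves no slack for detours.
Route from c4: right to d4, up to d3, left to c3, up to c2, left to b2, 2× down (reaching b4), left to a4 — 8 moves in all.
Check: all required cells visited; 8 ≤ 8 moves.

c4, d4, d3, c3, c2, b2, b3, b4, a4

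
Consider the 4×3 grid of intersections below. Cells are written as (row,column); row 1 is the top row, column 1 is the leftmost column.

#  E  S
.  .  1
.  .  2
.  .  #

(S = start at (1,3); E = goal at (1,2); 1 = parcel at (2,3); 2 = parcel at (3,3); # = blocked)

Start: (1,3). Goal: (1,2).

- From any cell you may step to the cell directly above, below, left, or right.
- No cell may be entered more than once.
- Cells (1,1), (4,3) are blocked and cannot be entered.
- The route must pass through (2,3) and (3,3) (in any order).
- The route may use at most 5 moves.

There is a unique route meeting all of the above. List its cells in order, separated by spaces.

(1,3) (2,3) (3,3) (3,2) (2,2) (1,2)

The budget equals the shortest possible length, so every move has to be on a shortest route through the required cells.
Route from (1,3): 2× down (reaching (3,3)), left to (3,2), 2× up (reaching (1,2)) — 5 moves in all.
Check: all required cells visited; 5 ≤ 5 moves.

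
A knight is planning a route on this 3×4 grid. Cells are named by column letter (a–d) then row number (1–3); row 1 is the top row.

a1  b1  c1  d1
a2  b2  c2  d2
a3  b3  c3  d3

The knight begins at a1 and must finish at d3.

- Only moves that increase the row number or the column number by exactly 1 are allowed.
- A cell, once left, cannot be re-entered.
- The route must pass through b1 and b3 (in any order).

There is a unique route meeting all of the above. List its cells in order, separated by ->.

Moves only go right or down, so the column and row indices never decrease.
Route from a1: right to b1, 2× down (reaching b3), 2× right (reaching d3) — 5 moves in all.
Check: all required cells visited.

a1 -> b1 -> b2 -> b3 -> c3 -> d3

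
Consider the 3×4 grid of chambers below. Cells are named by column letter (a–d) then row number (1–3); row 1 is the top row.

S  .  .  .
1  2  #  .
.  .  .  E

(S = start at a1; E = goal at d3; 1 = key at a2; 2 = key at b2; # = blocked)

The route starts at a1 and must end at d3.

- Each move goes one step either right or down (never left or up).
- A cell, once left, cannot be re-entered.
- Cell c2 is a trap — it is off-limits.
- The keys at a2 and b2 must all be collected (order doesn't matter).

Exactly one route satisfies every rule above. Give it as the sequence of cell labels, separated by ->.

Moves only go right or down, so the column and row indices never decrease.
Route from a1: down to a2, right to b2, down to b3, 2× right (reaching d3) — 5 moves in all.
Check: all required cells visited.

a1 -> a2 -> b2 -> b3 -> c3 -> d3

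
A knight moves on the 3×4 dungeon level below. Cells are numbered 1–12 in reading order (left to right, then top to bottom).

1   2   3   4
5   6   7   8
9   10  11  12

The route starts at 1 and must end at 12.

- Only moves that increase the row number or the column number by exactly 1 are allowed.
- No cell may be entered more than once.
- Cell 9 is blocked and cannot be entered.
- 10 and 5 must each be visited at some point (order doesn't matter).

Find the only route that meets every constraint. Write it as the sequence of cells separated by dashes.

1 - 5 - 6 - 10 - 11 - 12

Moves only go right or down, so the column and row indices never decrease.
Route from 1: down 1 to 5, right 1 to 6, down 1 to 10, right 2 to 12 — 5 moves in all.
Check: all required cells visited.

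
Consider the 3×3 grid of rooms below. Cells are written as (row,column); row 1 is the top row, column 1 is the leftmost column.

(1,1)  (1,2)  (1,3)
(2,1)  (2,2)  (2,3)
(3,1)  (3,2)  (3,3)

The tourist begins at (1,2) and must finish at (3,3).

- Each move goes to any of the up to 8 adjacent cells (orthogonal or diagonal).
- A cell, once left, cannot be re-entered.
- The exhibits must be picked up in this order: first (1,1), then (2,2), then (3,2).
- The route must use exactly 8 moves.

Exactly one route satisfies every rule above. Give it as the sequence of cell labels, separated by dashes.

The waypoints must appear in the order (1,1), (2,2), (3,2), with no cell reused.
Route from (1,2): left to (1,1), 2× down (reaching (3,1)), 2× up-right (reaching (1,3)), down to (2,3), down-left to (3,2), right to (3,3) — 8 moves in all.
Check: order respected ((1,1) at step 1, (2,2) at step 4, (3,2) at step 7); 8 moves as required.

(1,2) - (1,1) - (2,1) - (3,1) - (2,2) - (1,3) - (2,3) - (3,2) - (3,3)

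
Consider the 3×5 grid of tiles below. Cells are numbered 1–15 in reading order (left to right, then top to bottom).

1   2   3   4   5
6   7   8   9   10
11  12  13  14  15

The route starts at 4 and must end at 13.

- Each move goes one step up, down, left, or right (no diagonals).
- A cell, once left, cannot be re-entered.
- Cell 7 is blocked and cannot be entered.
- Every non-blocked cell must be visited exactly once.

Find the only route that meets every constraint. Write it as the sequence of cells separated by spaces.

Need to visit all 14 open cells exactly once, starting at 4 and ending at 13.
Cell 1 has only two open neighbours (6 and 2), so the path must pass straight through it: one of those is the cell it's entered from and the other is where it exits.
Route from 4: right to 5, 2× down (reaching 15), left to 14, up to 9, left to 8, up to 3, 2× left (reaching 1), 2× down (reaching 11), 2× right (reaching 13) — 13 moves in all.
Check: all 14 open cells covered.

4 5 10 15 14 9 8 3 2 1 6 11 12 13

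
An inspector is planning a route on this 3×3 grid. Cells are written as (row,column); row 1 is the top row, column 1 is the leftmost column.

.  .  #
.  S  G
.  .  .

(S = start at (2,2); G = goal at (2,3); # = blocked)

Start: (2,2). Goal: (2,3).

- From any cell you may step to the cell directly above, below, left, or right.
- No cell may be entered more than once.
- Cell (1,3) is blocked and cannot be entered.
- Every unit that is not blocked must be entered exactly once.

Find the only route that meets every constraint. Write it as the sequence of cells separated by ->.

Need to visit all 8 open cells exactly once, starting at (2,2) and ending at (2,3).
Route from (2,2): up to (1,2), left to (1,1), 2× down (reaching (3,1)), 2× right (reaching (3,3)), up to (2,3) — 7 moves in all.
Check: all 8 open cells covered.

(2,2) -> (1,2) -> (1,1) -> (2,1) -> (3,1) -> (3,2) -> (3,3) -> (2,3)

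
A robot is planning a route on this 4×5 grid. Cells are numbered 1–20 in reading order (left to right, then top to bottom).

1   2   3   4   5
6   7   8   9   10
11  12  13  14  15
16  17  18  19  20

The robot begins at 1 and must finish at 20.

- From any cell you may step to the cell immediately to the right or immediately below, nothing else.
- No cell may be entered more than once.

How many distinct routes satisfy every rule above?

35

A right/down-only route from 1 to 20 makes exactly 3 down-moves and 4 right-moves in some order.
With no other constraints that would be C(7,3) = 35 routes.
That gives 35 routes.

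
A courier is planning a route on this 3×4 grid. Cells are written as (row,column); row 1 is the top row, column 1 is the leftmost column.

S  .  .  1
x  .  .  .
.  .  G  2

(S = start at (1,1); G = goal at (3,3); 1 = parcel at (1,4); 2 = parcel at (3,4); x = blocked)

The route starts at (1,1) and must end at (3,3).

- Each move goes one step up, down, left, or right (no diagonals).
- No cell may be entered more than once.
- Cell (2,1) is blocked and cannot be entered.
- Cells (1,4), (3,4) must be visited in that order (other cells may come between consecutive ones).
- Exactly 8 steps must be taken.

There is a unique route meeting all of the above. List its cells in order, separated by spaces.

(1,1) (1,2) (2,2) (2,3) (1,3) (1,4) (2,4) (3,4) (3,3)

The waypoints must appear in the order (1,4), (3,4), with no cell reused.
Route from (1,1): right to (1,2), down to (2,2), right to (2,3), up to (1,3), right to (1,4), 2× down (reaching (3,4)), left to (3,3) — 8 moves in all.
Check: order respected (1 at step 5, 2 at step 7); 8 moves as required.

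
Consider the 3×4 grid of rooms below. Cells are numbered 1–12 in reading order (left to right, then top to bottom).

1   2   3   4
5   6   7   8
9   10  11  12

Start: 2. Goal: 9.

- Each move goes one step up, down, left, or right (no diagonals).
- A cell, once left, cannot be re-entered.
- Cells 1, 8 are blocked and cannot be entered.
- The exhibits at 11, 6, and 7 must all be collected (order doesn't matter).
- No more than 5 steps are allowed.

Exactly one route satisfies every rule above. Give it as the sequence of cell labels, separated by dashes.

The budget equals the shortest possible length, so every move has to be on a shortest route through the required cells.
Route from 2: down to 6, right to 7, down to 11, 2× left (reaching 9) — 5 moves in all.
Check: all required cells visited; 5 ≤ 5 moves.

2 - 6 - 7 - 11 - 10 - 9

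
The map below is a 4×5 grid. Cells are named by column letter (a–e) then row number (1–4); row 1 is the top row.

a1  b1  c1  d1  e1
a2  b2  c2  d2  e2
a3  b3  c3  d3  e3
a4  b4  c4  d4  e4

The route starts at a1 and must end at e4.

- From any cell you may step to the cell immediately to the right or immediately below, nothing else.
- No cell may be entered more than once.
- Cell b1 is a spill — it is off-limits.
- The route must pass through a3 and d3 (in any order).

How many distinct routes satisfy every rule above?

2

A right/down-only route from a1 to e4 makes exactly 3 down-moves and 4 right-moves in some order.
With no other constraints that would be C(7,3) = 35 routes.
A monotone route can only reach the required cells in the order a3, d3, so split there and multiply the segment counts (each segment already excludes blocked cells): a1→a3: 1; a3→d3: 1; d3→e4: 2; product = 2.
That gives 2 routes.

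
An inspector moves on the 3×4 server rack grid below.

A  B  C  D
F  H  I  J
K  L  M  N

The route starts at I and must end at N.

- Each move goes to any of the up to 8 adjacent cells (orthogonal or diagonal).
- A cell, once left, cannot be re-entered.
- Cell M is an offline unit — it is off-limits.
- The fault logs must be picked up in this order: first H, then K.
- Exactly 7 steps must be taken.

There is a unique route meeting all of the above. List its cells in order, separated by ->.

The waypoints must appear in the order H, K, with no cell reused.
Route from I: left to H, down-left to K, up to F, up-right to B, right to C, down-right to J, down to N — 7 moves in all.
Check: order respected (H at step 1, K at step 2); 7 moves as required.

I -> H -> K -> F -> B -> C -> J -> N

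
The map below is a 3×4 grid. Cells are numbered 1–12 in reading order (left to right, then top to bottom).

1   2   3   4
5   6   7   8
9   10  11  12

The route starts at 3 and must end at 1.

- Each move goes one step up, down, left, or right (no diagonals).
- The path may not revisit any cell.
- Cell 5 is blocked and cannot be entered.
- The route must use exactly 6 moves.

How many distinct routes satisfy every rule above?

2

Need simple routes of exactly 6 moves from 3 to 1 (Manhattan distance 2, so 2 moves are spent on a detour and 2 undoing it).
Enumerating: 3 7 11 10 6 2 1 | 3 4 8 7 6 2 1.
That gives 2 routes.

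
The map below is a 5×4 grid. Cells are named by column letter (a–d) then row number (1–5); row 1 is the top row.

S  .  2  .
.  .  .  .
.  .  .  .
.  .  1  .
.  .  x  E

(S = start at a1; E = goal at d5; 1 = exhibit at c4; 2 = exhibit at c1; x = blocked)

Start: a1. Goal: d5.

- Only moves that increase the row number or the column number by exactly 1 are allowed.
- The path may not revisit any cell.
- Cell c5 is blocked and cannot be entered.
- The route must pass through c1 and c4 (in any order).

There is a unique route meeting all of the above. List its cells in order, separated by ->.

Moves only go right or down, so the column and row indices never decrease.
Route from a1: 2× right (reaching c1), 3× down (reaching c4), right to d4, down to d5 — 7 moves in all.
Check: all required cells visited.

a1 -> b1 -> c1 -> c2 -> c3 -> c4 -> d4 -> d5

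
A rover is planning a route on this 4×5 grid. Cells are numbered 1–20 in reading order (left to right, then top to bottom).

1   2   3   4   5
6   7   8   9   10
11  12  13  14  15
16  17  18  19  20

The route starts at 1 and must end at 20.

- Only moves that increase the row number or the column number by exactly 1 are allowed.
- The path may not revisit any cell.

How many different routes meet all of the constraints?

35

A right/down-only route from 1 to 20 makes exactly 3 down-moves and 4 right-moves in some order.
With no other constraints that would be C(7,3) = 35 routes.
That gives 35 routes.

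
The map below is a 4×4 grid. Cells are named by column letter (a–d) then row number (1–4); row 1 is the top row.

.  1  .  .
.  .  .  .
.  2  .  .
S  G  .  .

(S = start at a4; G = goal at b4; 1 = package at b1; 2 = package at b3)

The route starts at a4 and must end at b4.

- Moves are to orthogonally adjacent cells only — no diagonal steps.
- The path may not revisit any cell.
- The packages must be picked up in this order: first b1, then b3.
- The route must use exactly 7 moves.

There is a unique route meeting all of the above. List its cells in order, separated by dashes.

a4 - a3 - a2 - a1 - b1 - b2 - b3 - b4

The waypoints must appear in the order b1, b3, with no cell reused.
Route from a4: up 3 to a1, right 1 to b1, down 3 to b4 — 7 moves in all.
Check: order respected (1 at step 4, 2 at step 6); 7 moves as required.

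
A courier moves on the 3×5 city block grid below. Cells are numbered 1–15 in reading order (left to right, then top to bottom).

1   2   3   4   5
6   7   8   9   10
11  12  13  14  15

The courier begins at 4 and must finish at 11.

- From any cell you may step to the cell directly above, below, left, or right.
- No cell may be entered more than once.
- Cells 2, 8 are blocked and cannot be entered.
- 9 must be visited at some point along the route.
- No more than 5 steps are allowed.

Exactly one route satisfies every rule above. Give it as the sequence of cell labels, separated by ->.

The 5-move cap with required stops at 9 leaves no slack for detours.
Route from 4: 2× down (reaching 14), 3× left (reaching 11) — 5 moves in all.
Check: all required cells visited; 5 ≤ 5 moves.

4 -> 9 -> 14 -> 13 -> 12 -> 11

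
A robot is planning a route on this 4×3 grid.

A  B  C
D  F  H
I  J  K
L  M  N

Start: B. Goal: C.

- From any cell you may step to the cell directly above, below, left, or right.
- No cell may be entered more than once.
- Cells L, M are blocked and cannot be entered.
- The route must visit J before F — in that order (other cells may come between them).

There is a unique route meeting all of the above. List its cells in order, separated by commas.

The waypoints must appear in the order J, F, with no cell reused.
Route from B: left 1 to A, down 2 to I, right 1 to J, up 1 to F, right 1 to H, up 1 to C — 7 moves in all.
Check: order respected (J at step 4, F at step 5).

B, A, D, I, J, F, H, C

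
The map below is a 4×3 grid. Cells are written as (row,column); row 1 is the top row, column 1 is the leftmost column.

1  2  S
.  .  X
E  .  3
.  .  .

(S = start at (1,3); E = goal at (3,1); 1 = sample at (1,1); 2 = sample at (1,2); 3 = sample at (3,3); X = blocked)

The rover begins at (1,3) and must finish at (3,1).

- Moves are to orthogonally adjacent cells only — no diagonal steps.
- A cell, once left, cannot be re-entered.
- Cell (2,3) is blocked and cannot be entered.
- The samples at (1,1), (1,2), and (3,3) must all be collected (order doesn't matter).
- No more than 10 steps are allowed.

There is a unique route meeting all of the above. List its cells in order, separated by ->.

The 10-move cap with required stops at (1,1), (1,2), (3,3) leaves no slack for detours.
Route from (1,3): left 2 to (1,1), down 1 to (2,1), right 1 to (2,2), down 1 to (3,2), right 1 to (3,3), down 1 to (4,3), left 2 to (4,1), up 1 to (3,1) — 10 moves in all.
Check: all required cells visited; 10 ≤ 10 moves.

(1,3) -> (1,2) -> (1,1) -> (2,1) -> (2,2) -> (3,2) -> (3,3) -> (4,3) -> (4,2) -> (4,1) -> (3,1)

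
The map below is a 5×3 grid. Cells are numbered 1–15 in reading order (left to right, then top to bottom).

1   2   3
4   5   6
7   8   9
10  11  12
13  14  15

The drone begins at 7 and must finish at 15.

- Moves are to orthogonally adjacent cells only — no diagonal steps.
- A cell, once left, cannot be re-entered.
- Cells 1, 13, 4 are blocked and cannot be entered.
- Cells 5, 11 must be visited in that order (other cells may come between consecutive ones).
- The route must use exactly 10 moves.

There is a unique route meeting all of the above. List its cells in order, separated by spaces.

The waypoints must appear in the order 5, 11, with no cell reused.
Route from 7: right to 8, 2× up (reaching 2), right to 3, 3× down (reaching 12), left to 11, down to 14, right to 15 — 10 moves in all.
Check: order respected (5 at step 2, 11 at step 8); 10 moves as required.

7 8 5 2 3 6 9 12 11 14 15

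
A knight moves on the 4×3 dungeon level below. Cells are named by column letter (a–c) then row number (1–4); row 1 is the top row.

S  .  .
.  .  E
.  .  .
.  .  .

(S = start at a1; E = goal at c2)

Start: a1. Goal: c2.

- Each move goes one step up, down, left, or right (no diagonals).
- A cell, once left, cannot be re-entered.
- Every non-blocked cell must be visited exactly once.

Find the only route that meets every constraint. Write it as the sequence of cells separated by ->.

Need to visit all 12 open cells exactly once, starting at a1 and ending at c2.
Cell c1 has only two open neighbours (c2 and b1), so the path must pass straight through it: one of those is the cell it's entered from and the other is where it exits.
Route from a1: down 3 to a4, right 2 to c4, up 1 to c3, left 1 to b3, up 2 to b1, right 1 to c1, down 1 to c2 — 11 moves in all.
Check: all 12 open cells covered.

a1 -> a2 -> a3 -> a4 -> b4 -> c4 -> c3 -> b3 -> b2 -> b1 -> c1 -> c2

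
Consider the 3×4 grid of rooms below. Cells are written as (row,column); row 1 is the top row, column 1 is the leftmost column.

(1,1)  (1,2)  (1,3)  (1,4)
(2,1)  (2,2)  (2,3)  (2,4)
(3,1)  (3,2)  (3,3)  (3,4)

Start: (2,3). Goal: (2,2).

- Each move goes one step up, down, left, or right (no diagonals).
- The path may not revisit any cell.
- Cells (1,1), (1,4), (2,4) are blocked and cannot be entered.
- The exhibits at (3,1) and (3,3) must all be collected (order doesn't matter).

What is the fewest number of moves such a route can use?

Any route passes through (3,1) and (3,3) in some order between (2,3) and (2,2). Summing Manhattan distances along each leg and taking the cheapest ordering ((2,3) → (3,3) → (3,1) → (2,2)) gives a lower bound of 1 + 2 + 2 = 5 moves.
A route of 5 moves achieves this: (2,3) → (3,3) → (3,2) → (3,1) → (2,1) → (2,2).
Since 5 matches the lower bound, it is optimal.

5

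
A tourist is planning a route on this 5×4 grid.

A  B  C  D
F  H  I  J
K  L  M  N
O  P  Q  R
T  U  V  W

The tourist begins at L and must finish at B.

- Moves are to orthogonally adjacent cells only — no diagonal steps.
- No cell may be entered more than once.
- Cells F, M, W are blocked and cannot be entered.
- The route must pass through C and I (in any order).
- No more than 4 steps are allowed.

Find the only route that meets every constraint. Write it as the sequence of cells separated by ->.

The 4-move cap with required stops at C, I leaves no slack for detours.
Route from L: up 1 to H, right 1 to I, up 1 to C, left 1 to B — 4 moves in all.
Check: all required cells visited; 4 ≤ 4 moves.

L -> H -> I -> C -> B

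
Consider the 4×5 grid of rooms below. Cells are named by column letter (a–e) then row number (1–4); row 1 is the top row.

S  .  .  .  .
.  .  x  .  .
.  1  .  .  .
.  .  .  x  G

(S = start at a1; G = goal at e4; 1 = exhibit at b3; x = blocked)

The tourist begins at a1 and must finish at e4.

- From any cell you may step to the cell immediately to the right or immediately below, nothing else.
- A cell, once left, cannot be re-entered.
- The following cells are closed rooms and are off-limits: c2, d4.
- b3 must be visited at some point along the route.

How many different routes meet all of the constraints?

3

A right/down-only route from a1 to e4 makes exactly 3 down-moves and 4 right-moves in some order.
With no other constraints that would be C(7,3) = 35 routes.
Split at b3 and multiply the segment counts (each segment already excludes blocked cells): a1→b3: 3; b3→e4: 1; product = 3.
That gives 3 routes.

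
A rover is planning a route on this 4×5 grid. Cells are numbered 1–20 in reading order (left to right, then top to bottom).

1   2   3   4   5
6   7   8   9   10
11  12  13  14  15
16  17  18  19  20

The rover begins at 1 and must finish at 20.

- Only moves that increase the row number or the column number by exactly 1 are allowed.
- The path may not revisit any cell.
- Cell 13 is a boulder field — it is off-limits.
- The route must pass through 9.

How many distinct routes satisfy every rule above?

A right/down-only route from 1 to 20 makes exactly 3 down-moves and 4 right-moves in some order.
With no other constraints that would be C(7,3) = 35 routes.
Split at 9 and multiply the segment counts (each segment already excludes blocked cells): 1→9: 4; 9→20: 3; product = 12.
That gives 12 routes.

12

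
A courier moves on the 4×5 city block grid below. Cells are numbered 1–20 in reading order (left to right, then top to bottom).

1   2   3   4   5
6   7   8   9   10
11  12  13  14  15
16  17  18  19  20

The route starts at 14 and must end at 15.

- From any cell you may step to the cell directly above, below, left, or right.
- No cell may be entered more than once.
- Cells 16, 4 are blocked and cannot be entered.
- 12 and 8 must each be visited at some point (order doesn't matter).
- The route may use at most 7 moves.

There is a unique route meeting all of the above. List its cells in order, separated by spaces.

The budget equals the shortest possible length, so every move has to be on a shortest route through the required cells.
Route from 14: 2× left (reaching 12), up to 7, 3× right (reaching 10), down to 15 — 7 moves in all.
Check: all required cells visited; 7 ≤ 7 moves.

14 13 12 7 8 9 10 15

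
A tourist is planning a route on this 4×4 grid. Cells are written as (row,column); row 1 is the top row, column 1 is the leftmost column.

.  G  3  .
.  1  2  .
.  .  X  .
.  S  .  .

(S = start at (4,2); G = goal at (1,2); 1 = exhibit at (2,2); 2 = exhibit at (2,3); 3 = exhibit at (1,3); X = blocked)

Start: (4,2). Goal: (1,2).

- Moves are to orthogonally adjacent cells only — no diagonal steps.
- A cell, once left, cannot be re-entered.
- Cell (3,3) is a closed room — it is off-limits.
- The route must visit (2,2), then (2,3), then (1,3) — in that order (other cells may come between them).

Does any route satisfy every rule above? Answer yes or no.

One route that works: (4,2) → (3,2) → (2,2) → (2,3) → (1,3) → (1,2).

yes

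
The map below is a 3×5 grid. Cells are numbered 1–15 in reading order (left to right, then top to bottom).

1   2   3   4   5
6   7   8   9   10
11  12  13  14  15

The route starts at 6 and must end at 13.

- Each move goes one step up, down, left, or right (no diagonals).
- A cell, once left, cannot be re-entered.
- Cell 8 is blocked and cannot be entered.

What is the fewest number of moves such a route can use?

The Manhattan distance from 6 to 13 is |2−3| + |1−3| = 3, so at least 3 moves are needed.
A route of 3 moves achieves this: 6 → 11 → 12 → 13.
Since 3 matches the lower bound, it is optimal.

3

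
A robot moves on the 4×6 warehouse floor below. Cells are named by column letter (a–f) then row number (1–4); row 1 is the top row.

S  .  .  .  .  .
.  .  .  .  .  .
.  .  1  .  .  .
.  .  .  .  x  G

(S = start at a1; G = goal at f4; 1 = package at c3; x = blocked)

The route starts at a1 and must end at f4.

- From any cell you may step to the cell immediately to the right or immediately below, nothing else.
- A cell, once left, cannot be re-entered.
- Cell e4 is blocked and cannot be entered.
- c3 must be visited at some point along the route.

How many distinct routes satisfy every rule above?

A right/down-only route from a1 to f4 makes exactly 3 down-moves and 5 right-moves in some order.
With no other constraints that would be C(8,3) = 56 routes.
Split at c3 and multiply the segment counts (each segment already excludes blocked cells): a1→c3: 6; c3→f4: 1; product = 6.
That gives 6 routes.

6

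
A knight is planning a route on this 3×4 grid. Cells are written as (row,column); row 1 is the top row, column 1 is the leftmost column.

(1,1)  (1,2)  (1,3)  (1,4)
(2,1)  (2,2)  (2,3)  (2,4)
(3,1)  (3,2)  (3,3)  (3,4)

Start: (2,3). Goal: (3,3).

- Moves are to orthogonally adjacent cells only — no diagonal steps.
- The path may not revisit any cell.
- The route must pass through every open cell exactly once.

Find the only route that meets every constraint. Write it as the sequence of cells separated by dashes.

(2,3) - (2,2) - (3,2) - (3,1) - (2,1) - (1,1) - (1,2) - (1,3) - (1,4) - (2,4) - (3,4) - (3,3)

Need to visit all 12 open cells exactly once, starting at (2,3) and ending at (3,3).
Route from (2,3): left to (2,2), down to (3,2), left to (3,1), 2× up (reaching (1,1)), 3× right (reaching (1,4)), 2× down (reaching (3,4)), left to (3,3) — 11 moves in all.
Check: all 12 open cells covered.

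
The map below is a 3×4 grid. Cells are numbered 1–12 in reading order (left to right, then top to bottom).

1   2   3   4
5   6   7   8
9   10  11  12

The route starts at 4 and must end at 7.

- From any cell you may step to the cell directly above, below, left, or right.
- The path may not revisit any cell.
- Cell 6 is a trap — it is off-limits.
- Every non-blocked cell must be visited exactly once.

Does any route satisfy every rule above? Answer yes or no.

yes

One route that works: 4 → 8 → 12 → 11 → 10 → 9 → 5 → 1 → 2 → 3 → 7.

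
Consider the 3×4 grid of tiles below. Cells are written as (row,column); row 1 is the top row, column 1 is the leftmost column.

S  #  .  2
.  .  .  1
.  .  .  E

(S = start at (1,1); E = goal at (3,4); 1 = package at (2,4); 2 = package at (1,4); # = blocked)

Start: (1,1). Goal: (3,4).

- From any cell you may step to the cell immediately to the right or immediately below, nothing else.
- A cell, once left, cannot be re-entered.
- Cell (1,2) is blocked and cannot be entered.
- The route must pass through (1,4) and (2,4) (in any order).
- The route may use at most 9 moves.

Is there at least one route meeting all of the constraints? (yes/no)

Right/down moves force the required cells to be taken in the order (1,4), (2,4). Every right/down route from (1,1) to (1,4) runs into a blocked cell, so that leg cannot be completed.

no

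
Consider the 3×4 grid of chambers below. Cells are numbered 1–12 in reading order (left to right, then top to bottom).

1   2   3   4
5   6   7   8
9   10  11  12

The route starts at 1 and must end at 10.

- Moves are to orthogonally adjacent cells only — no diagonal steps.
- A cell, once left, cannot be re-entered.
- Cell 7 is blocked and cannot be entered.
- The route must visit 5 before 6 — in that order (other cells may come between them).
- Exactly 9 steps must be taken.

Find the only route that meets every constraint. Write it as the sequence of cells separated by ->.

The waypoints must appear in the order 5, 6, with no cell reused.
Route from 1: down 1 to 5, right 1 to 6, up 1 to 2, right 2 to 4, down 2 to 12, left 2 to 10 — 9 moves in all.
Check: order respected (5 at step 1, 6 at step 2); 9 moves as required.

1 -> 5 -> 6 -> 2 -> 3 -> 4 -> 8 -> 12 -> 11 -> 10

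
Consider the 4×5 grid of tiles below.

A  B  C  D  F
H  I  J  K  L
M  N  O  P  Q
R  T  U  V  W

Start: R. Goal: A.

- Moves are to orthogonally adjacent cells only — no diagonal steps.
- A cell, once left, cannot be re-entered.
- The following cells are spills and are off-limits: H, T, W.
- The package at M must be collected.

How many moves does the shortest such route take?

Any route passes through M somewhere between R and A. Summing Manhattan distances along the two legs (R → M → A) gives a lower bound of 1 + 2 = 3 moves.
That bound ignores the blocked cells. Measuring each leg by the fewest moves that actually steer around them (R→M: 1; M→A: 4) raises the lower bound to 5.
A route of 5 moves exists: R → M → N → I → B → A.
Since 5 matches that lower bound, it is optimal.

5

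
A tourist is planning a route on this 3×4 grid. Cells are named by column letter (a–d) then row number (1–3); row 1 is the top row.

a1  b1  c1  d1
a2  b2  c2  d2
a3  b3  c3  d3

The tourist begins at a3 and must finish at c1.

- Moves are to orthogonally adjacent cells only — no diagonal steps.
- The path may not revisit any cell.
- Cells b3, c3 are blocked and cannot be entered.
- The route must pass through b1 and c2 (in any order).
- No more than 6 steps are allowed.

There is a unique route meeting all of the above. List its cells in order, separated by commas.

The 6-move cap with required stops at b1, c2 leaves no slack for detours.
Route from a3: 2× up (reaching a1), right to b1, down to b2, right to c2, up to c1 — 6 moves in all.
Check: all required cells visited; 6 ≤ 6 moves.

a3, a2, a1, b1, b2, c2, c1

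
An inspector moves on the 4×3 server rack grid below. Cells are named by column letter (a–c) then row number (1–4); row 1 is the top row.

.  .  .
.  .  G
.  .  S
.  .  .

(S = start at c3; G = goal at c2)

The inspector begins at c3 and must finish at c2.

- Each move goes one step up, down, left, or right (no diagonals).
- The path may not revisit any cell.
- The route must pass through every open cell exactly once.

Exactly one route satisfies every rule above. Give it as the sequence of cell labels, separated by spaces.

c3 c4 b4 a4 a3 b3 b2 a2 a1 b1 c1 c2

Need to visit all 12 open cells exactly once, starting at c3 and ending at c2.
Cell c4 has only two open neighbours (c3 and b4), so the path must pass straight through it: one of those is the cell it's entered from and the other is where it exits.
Route from c3: down 1 to c4, left 2 to a4, up 1 to a3, right 1 to b3, up 1 to b2, left 1 to a2, up 1 to a1, right 2 to c1, down 1 to c2 — 11 moves in all.
Check: all 12 open cells covered.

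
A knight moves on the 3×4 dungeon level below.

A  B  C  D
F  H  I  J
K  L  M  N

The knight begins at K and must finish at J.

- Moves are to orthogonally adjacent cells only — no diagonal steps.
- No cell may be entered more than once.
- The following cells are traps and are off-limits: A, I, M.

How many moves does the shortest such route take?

The Manhattan distance from K to J is |3−2| + |1−4| = 4, so at least 4 moves are needed.
That bound ignores the blocked cells. Measuring each leg by the fewest moves that actually steer around them (K→J: 6) raises the lower bound to 6.
A route of 6 moves exists: K → F → H → B → C → D → J.
Since 6 matches that lower bound, it is optimal.

6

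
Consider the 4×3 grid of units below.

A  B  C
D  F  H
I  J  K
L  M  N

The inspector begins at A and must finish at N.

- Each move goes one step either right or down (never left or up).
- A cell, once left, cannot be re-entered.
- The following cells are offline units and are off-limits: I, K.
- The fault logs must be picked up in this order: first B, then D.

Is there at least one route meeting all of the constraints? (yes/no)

no

D lies to the left of B, so going from B to D would need a leftward move — but moves only go right/down, so B cannot be visited before D.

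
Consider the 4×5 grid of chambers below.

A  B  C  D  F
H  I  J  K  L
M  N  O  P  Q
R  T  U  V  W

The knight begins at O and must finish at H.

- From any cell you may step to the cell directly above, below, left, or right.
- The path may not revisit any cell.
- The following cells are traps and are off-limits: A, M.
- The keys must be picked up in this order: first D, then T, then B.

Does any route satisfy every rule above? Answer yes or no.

no

Ignoring the required order, 10 revisit-free routes from O to H pass through all of D, T, and B; the waypoint orders that occur are T → D → B (10) — never D → T → B.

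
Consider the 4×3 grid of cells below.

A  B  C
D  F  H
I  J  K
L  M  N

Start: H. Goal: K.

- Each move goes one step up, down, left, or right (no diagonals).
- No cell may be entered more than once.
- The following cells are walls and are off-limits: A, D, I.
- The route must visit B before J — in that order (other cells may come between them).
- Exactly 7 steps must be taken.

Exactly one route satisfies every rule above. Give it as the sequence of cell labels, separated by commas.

The waypoints must appear in the order B, J, with no cell reused.
Route from H: up to C, left to B, 3× down (reaching M), right to N, up to K — 7 moves in all.
Check: order respected (B at step 2, J at step 4); 7 moves as required.

H, C, B, F, J, M, N, K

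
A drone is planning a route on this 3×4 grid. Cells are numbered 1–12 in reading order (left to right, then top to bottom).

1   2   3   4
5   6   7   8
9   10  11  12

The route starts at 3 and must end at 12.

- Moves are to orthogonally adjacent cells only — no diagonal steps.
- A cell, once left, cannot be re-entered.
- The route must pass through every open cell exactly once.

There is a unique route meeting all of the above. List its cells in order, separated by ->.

3 -> 4 -> 8 -> 7 -> 6 -> 2 -> 1 -> 5 -> 9 -> 10 -> 11 -> 12

Need to visit all 12 open cells exactly once, starting at 3 and ending at 12.
Route from 3: right 1 to 4, down 1 to 8, left 2 to 6, up 1 to 2, left 1 to 1, down 2 to 9, right 3 to 12 — 11 moves in all.
Check: all 12 open cells covered.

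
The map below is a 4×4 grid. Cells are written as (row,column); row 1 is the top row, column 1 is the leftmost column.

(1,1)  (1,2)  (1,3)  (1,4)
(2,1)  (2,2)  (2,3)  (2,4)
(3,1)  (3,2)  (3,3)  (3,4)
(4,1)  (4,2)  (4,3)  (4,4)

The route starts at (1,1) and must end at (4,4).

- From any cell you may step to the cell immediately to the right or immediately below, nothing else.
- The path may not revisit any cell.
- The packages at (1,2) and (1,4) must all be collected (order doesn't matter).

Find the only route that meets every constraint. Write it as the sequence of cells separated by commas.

Moves only go right or down, so the column and row indices never decrease.
Route from (1,1): 3× right (reaching (1,4)), 3× down (reaching (4,4)) — 6 moves in all.
Check: all required cells visited.

(1,1), (1,2), (1,3), (1,4), (2,4), (3,4), (4,4)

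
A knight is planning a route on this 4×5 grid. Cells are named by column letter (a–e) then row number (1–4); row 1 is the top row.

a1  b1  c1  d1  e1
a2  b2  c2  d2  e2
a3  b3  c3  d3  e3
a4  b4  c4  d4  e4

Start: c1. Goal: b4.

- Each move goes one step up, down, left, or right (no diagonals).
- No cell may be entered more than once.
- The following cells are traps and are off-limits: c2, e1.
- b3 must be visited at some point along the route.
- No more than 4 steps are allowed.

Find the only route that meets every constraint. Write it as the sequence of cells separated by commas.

c1, b1, b2, b3, b4

The 4-move cap with required stops at b3 leaves no slack for detours.
Route from c1: left 1 to b1, down 3 to b4 — 4 moves in all.
Check: all required cells visited; 4 ≤ 4 moves.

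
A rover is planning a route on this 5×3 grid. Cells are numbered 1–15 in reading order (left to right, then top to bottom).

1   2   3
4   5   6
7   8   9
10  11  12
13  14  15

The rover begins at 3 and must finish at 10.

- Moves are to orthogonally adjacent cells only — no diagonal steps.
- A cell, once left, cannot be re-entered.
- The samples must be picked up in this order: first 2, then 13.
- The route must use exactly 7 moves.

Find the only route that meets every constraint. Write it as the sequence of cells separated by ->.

The waypoints must appear in the order 2, 13, with no cell reused.
Route from 3: left 1 to 2, down 4 to 14, left 1 to 13, up 1 to 10 — 7 moves in all.
Check: order respected (2 at step 1, 13 at step 6); 7 moves as required.

3 -> 2 -> 5 -> 8 -> 11 -> 14 -> 13 -> 10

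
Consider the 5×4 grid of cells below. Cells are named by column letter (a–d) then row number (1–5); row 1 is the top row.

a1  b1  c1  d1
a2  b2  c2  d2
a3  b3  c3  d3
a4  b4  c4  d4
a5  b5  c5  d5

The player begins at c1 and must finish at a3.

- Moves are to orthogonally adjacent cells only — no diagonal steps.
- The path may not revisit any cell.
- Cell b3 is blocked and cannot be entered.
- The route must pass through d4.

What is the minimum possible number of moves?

Any route passes through d4 somewhere between c1 and a3. Summing Manhattan distances along the two legs (c1 → d4 → a3) gives a lower bound of 4 + 4 = 8 moves.
A route of 8 moves achieves this: c1 → c2 → c3 → d3 → d4 → c4 → b4 → a4 → a3.
Since 8 matches the lower bound, it is optimal.

8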